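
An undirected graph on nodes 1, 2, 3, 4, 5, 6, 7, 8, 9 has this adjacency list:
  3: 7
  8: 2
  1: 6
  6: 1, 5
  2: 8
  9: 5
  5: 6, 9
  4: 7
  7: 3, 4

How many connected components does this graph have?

From 1: component {1, 5, 6, 9}.
From 2: component {2, 8}.
From 3: component {3, 4, 7}.
That's 3 components.

3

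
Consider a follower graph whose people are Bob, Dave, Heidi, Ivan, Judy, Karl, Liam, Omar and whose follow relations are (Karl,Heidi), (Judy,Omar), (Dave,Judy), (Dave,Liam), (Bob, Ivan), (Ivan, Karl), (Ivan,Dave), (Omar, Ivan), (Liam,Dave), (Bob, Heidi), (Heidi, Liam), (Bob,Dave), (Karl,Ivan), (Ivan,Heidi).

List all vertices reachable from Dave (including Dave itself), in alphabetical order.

Start at Dave.
Its neighbours: Judy, Liam.
Then their neighbours: Omar.
Then next layer: Ivan.
Then next layer: Heidi, Karl.
Nothing further is reachable.

Dave, Heidi, Ivan, Judy, Karl, Liam, Omar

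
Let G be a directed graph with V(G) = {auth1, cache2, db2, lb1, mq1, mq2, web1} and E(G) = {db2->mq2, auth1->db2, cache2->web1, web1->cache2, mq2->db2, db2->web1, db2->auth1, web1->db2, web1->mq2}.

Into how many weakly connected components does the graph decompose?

3

From auth1: component {auth1, cache2, db2, mq2, web1}.
From lb1: component {lb1}.
From mq1: component {mq1}.
That's 3 components.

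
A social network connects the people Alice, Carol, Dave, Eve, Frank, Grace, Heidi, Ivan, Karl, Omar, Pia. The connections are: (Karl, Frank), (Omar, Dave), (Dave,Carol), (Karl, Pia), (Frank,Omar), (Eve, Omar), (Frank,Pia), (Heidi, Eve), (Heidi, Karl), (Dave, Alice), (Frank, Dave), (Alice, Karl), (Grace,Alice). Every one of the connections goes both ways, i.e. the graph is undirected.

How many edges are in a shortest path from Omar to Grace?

3

Distance 0: Omar.
Distance 1: Dave, Eve, Frank.
Distance 2: Alice, Carol, Heidi, Karl, Pia.
Distance 3: Grace — contains Grace.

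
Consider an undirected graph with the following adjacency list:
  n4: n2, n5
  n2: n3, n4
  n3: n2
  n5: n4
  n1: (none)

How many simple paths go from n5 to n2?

n5–n4–n2

1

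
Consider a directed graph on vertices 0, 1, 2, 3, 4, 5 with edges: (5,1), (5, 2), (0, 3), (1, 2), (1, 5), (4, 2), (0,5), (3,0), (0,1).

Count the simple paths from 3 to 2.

4

3→0→1→2
3→0→1→5→2
3→0→5→1→2
3→0→5→2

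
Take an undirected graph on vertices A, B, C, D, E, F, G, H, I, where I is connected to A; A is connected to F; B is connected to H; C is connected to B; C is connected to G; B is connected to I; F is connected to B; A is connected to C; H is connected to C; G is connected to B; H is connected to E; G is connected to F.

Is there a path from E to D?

Explore from E.
Distance 1: reach H.
Distance 2: reach B, C.
Distance 3: reach A, F, G, I.
The search is exhausted without reaching D; it lies in a different component.

No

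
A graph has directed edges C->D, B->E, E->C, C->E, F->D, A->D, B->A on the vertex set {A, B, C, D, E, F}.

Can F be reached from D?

D has no outgoing edges, so nothing is reachable from it.

No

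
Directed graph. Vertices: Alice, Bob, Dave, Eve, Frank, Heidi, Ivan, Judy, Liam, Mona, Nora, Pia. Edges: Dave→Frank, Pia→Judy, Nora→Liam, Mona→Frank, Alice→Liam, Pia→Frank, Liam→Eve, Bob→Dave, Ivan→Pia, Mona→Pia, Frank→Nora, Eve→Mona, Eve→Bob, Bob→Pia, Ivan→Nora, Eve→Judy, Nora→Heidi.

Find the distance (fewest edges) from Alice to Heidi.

6

Distance 0: Alice.
Distance 1: Liam.
Distance 2: Eve.
Distance 3: Bob, Judy, Mona.
Distance 4: Dave, Frank, Pia.
Distance 5: Nora.
Distance 6: Heidi — contains Heidi.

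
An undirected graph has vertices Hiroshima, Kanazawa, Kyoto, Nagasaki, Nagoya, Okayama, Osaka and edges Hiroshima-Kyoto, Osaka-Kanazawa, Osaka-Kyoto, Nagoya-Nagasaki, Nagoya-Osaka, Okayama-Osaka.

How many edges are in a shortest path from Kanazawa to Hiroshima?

3

Distance 0: Kanazawa.
Distance 1: Osaka.
Distance 2: Kyoto, Nagoya, Okayama.
Distance 3: Hiroshima, Nagasaki — contains Hiroshima.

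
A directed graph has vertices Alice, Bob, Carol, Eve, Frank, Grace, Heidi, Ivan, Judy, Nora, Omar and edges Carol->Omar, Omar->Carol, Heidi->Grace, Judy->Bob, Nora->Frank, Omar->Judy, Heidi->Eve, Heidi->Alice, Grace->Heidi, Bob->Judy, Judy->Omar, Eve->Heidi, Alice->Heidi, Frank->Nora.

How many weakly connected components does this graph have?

4

From Alice: component {Alice, Eve, Grace, Heidi}.
From Bob: component {Bob, Carol, Judy, Omar}.
From Frank: component {Frank, Nora}.
From Ivan: component {Ivan}.
That's 4 components.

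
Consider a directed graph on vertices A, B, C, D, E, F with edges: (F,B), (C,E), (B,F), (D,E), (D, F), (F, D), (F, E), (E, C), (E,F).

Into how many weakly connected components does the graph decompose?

2

From A: component {A}.
From B: component {B, C, D, E, F}.
That's 2 components.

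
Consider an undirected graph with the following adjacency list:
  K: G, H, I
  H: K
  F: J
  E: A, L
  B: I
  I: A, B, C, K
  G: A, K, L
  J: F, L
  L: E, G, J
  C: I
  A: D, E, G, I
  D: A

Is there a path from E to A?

Yes

Explore from E.
Distance 1: reach A, L.
Found A.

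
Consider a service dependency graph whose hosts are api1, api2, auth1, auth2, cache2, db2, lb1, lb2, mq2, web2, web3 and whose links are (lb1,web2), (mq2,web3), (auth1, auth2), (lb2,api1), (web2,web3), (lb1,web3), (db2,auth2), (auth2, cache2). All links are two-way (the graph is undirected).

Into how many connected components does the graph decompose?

4

From api1: component {api1, lb2}.
From api2: component {api2}.
From auth1: component {auth1, auth2, cache2, db2}.
From lb1: component {lb1, mq2, web2, web3}.
That's 4 components.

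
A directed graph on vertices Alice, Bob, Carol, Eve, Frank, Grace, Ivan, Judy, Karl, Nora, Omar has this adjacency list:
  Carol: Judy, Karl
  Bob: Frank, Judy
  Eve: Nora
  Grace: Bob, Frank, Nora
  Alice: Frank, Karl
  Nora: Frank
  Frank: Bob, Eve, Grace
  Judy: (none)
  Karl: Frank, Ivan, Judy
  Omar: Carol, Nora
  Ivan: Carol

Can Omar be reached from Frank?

No

Explore from Frank.
Distance 1: reach Bob, Eve, Grace.
Distance 2: reach Judy, Nora.
The search from Frank is exhausted; no directed path reaches Omar.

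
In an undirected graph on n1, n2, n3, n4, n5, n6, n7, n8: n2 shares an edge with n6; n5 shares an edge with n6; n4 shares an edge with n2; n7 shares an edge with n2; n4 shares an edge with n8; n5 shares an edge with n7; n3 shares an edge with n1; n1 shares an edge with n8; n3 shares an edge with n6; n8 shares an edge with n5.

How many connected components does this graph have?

1

From n1: component {n1, n2, n3, n4, n5, n6, n7, n8}.
That's 1 component.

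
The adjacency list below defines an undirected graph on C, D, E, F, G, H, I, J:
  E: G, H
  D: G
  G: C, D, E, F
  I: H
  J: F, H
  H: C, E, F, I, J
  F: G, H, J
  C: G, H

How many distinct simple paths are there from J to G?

6

J–F–G
J–F–H–C–G
J–F–H–E–G
J–H–C–G
J–H–E–G
J–H–F–G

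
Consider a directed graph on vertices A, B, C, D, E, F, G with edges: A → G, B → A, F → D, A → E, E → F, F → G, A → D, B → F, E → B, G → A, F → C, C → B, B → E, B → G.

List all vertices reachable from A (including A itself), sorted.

A, B, C, D, E, F, G

Start at A.
Its neighbours: D, E, G.
Then their neighbours: B, F.
Then next layer: C.
Every vertex is now reached.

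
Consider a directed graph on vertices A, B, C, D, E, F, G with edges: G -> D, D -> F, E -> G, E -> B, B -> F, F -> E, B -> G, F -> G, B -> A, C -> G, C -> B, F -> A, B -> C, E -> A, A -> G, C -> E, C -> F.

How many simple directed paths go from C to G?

C→B→A→G
C→B→F→A→G
C→B→F→E→A→G
C→B→F→E→G
C→B→F→G
C→B→G
C→E→A→G
C→E→B→A→G
... and 11 more.

19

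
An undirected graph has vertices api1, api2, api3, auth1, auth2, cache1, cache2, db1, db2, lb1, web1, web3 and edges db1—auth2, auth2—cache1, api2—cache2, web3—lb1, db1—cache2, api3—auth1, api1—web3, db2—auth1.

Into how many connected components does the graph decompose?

From api1: component {api1, lb1, web3}.
From api2: component {api2, auth2, cache1, cache2, db1}.
From api3: component {api3, auth1, db2}.
From web1: component {web1}.
That's 4 components.

4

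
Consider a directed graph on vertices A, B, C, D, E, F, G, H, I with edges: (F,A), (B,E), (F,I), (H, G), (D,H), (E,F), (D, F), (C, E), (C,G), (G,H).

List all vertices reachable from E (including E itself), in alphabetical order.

A, E, F, I

Start at E.
Its neighbours: F.
Then their neighbours: A, I.
Nothing further is reachable.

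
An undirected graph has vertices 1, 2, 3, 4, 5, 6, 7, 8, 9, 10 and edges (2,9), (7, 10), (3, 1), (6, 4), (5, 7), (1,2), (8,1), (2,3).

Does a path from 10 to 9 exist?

Explore from 10.
Distance 1: reach 7.
Distance 2: reach 5.
The search is exhausted without reaching 9; it lies in a different component.

No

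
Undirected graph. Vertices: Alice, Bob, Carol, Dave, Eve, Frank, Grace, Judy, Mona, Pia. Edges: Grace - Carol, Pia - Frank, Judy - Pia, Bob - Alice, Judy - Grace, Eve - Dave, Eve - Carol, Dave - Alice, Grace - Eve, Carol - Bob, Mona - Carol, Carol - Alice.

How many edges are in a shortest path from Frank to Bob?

5

Distance 0: Frank.
Distance 1: Pia.
Distance 2: Judy.
Distance 3: Grace.
Distance 4: Carol, Eve.
Distance 5: Alice, Bob, Dave, Mona — contains Bob.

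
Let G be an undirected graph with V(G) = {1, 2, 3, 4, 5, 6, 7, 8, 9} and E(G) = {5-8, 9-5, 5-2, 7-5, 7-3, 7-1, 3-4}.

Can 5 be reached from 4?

Explore from 4.
Distance 1: reach 3.
Distance 2: reach 7.
Distance 3: reach 1, 5.
Found 5.

Yes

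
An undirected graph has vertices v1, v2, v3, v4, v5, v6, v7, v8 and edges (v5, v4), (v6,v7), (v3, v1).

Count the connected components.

5

From v1: component {v1, v3}.
From v2: component {v2}.
From v4: component {v4, v5}.
From v6: component {v6, v7}.
From v8: component {v8}.
That's 5 components.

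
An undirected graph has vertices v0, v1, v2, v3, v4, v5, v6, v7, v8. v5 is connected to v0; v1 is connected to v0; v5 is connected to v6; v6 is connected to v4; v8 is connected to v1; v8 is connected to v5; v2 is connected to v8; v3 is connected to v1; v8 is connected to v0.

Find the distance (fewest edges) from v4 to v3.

Distance 0: v4.
Distance 1: v6.
Distance 2: v5.
Distance 3: v0, v8.
Distance 4: v1, v2.
Distance 5: v3 — contains v3.

5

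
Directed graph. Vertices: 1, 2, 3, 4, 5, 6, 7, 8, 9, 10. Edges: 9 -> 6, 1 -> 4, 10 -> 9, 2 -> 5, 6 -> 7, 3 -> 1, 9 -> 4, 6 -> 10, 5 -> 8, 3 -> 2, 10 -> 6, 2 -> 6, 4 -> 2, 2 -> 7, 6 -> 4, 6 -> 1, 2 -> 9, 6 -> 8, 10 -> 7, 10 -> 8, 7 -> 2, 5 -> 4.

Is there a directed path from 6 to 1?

Yes

Explore from 6.
Distance 1: reach 1, 4, 7, 8, 10.
Found 1.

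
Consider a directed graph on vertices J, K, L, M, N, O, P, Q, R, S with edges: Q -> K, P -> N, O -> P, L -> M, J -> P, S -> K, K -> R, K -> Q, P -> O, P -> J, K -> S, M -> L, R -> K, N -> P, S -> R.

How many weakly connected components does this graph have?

3

From J: component {J, N, O, P}.
From K: component {K, Q, R, S}.
From L: component {L, M}.
That's 3 components.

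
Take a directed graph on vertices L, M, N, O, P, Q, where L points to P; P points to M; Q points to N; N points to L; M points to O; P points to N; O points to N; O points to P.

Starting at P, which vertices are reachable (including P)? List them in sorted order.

L, M, N, O, P

Start at P.
Its neighbours: M, N.
Then their neighbours: L, O.
Nothing further is reachable.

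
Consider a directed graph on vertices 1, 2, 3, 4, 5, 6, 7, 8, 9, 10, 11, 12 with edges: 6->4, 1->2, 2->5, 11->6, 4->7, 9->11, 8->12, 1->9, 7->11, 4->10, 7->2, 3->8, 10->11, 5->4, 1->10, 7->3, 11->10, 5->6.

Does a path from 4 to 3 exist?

Yes

Explore from 4.
Distance 1: reach 7, 10.
Distance 2: reach 2, 3, 11.
Found 3.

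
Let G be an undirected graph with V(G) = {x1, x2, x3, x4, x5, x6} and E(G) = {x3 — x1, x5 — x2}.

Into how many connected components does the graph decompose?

4

From x1: component {x1, x3}.
From x2: component {x2, x5}.
From x4: component {x4}.
From x6: component {x6}.
That's 4 components.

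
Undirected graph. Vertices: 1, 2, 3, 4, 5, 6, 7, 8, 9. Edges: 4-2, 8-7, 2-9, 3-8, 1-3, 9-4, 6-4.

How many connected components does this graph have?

From 1: component {1, 3, 7, 8}.
From 2: component {2, 4, 6, 9}.
From 5: component {5}.
That's 3 components.

3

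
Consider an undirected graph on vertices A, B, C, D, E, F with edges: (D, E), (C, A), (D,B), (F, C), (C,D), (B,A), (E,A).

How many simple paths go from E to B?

4

E–A–B
E–A–C–D–B
E–D–B
E–D–C–A–B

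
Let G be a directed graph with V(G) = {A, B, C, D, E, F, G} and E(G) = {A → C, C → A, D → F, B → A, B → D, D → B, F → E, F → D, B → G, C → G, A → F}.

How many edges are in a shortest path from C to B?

4

Distance 0: C.
Distance 1: A, G.
Distance 2: F.
Distance 3: D, E.
Distance 4: B — contains B.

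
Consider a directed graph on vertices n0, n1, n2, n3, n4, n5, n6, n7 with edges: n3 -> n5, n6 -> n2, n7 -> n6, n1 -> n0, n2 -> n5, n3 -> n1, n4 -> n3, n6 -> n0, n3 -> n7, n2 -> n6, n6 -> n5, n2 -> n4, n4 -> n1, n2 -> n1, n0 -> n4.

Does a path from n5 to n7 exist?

No

n5 has no outgoing edges, so nothing is reachable from it.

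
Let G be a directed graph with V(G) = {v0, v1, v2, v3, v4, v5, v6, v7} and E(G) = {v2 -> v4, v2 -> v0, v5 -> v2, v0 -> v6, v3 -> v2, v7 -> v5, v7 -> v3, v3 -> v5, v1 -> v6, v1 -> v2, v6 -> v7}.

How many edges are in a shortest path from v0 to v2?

4

Distance 0: v0.
Distance 1: v6.
Distance 2: v7.
Distance 3: v3, v5.
Distance 4: v2 — contains v2.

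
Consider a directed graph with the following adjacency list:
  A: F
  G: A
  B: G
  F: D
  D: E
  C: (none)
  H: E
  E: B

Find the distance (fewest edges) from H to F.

5

Distance 0: H.
Distance 1: E.
Distance 2: B.
Distance 3: G.
Distance 4: A.
Distance 5: F — contains F.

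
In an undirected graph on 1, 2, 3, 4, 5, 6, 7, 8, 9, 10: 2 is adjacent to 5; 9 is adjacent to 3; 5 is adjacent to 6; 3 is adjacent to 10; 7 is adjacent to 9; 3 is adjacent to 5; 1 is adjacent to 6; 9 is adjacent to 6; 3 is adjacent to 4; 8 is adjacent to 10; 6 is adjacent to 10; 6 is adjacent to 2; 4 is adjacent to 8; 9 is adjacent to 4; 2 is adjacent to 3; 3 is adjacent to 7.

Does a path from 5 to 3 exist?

Explore from 5.
Distance 1: reach 2, 3, 6.
Found 3.

Yes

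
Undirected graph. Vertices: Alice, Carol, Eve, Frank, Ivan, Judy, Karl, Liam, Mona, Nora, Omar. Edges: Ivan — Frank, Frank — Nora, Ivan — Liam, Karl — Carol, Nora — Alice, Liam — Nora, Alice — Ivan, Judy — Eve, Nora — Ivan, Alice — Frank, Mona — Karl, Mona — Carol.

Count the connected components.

From Alice: component {Alice, Frank, Ivan, Liam, Nora}.
From Carol: component {Carol, Karl, Mona}.
From Eve: component {Eve, Judy}.
From Omar: component {Omar}.
That's 4 components.

4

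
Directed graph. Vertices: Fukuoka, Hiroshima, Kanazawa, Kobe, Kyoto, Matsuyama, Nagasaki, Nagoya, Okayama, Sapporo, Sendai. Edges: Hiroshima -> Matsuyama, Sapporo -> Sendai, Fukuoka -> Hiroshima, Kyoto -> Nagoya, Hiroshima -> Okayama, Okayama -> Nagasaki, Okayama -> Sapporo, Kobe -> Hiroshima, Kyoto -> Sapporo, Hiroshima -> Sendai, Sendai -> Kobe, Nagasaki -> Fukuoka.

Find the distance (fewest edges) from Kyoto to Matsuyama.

5

Distance 0: Kyoto.
Distance 1: Nagoya, Sapporo.
Distance 2: Sendai.
Distance 3: Kobe.
Distance 4: Hiroshima.
Distance 5: Matsuyama, Okayama — contains Matsuyama.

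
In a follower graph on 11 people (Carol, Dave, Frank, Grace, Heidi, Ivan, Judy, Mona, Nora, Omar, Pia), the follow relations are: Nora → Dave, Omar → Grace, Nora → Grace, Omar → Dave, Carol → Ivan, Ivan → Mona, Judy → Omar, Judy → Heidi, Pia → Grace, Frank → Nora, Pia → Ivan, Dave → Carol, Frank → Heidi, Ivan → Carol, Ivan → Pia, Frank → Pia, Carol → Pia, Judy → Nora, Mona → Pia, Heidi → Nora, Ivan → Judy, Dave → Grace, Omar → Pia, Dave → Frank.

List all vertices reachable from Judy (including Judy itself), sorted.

Start at Judy.
Its neighbours: Heidi, Nora, Omar.
Then their neighbours: Dave, Grace, Pia.
Then next layer: Carol, Frank, Ivan.
Then next layer: Mona.
Every vertex is now reached.

Carol, Dave, Frank, Grace, Heidi, Ivan, Judy, Mona, Nora, Omar, Pia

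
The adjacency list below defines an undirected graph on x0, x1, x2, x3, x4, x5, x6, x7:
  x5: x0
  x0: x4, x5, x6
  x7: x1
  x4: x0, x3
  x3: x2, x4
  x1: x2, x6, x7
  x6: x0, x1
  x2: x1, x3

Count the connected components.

1

From x0: component {x0, x1, x2, x3, x4, x5, x6, x7}.
That's 1 component.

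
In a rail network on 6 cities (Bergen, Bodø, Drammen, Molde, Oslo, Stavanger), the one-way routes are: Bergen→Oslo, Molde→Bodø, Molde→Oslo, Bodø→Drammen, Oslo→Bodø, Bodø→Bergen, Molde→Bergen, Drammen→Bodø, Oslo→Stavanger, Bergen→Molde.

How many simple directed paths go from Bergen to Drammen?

Bergen→Molde→Bodø→Drammen
Bergen→Molde→Oslo→Bodø→Drammen
Bergen→Oslo→Bodø→Drammen

3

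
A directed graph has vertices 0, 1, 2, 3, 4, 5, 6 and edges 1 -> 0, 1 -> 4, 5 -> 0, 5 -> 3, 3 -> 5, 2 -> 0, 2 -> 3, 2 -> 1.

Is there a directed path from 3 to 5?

Explore from 3.
Distance 1: reach 5.
Found 5.

Yes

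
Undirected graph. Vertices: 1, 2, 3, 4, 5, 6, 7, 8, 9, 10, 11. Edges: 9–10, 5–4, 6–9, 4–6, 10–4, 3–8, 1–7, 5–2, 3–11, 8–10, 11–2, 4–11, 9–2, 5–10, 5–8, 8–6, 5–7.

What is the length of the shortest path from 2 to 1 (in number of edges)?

3

Distance 0: 2.
Distance 1: 5, 9, 11.
Distance 2: 3, 4, 6, 7, 8, 10.
Distance 3: 1 — contains 1.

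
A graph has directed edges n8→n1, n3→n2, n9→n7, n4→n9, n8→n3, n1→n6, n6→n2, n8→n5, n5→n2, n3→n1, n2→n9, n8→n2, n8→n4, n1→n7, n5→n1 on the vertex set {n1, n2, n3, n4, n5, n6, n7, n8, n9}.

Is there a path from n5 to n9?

Yes

Explore from n5.
Distance 1: reach n1, n2.
Distance 2: reach n6, n7, n9.
Found n9.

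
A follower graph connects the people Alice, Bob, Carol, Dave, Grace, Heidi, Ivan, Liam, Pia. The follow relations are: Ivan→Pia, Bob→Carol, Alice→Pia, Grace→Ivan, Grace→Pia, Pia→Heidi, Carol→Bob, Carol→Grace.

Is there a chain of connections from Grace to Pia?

Yes

Explore from Grace.
Distance 1: reach Ivan, Pia.
Found Pia.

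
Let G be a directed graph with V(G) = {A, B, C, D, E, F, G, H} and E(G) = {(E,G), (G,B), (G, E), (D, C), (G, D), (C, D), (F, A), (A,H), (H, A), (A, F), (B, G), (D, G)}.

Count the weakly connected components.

From A: component {A, F, H}.
From B: component {B, C, D, E, G}.
That's 2 components.

2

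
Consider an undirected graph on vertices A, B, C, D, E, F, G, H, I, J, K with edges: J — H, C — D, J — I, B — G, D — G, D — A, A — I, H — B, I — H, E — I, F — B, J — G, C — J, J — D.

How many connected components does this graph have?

2

From A: component {A, B, C, D, E, F, G, H, I, J}.
From K: component {K}.
That's 2 components.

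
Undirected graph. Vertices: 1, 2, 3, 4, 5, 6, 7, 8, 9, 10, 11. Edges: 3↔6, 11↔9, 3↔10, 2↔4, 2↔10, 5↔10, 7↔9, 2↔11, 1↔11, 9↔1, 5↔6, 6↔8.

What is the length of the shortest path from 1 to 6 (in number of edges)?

5

Distance 0: 1.
Distance 1: 9, 11.
Distance 2: 2, 7.
Distance 3: 4, 10.
Distance 4: 3, 5.
Distance 5: 6 — contains 6.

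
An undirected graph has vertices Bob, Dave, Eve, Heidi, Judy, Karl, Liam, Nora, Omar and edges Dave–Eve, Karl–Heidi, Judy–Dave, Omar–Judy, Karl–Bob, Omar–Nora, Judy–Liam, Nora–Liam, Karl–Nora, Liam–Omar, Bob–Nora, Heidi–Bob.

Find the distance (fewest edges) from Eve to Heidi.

6

Distance 0: Eve.
Distance 1: Dave.
Distance 2: Judy.
Distance 3: Liam, Omar.
Distance 4: Nora.
Distance 5: Bob, Karl.
Distance 6: Heidi — contains Heidi.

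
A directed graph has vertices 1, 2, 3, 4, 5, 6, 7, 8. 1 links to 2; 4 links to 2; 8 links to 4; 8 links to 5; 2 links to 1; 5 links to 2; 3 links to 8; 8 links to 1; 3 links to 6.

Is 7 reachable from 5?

No

Explore from 5.
Distance 1: reach 2.
Distance 2: reach 1.
The search from 5 is exhausted; no directed path reaches 7.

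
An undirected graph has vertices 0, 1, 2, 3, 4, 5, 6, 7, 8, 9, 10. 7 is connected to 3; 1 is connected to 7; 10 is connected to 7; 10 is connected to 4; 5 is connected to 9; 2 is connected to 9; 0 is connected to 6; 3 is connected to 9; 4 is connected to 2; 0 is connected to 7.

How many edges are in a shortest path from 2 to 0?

4

Distance 0: 2.
Distance 1: 4, 9.
Distance 2: 3, 5, 10.
Distance 3: 7.
Distance 4: 0, 1 — contains 0.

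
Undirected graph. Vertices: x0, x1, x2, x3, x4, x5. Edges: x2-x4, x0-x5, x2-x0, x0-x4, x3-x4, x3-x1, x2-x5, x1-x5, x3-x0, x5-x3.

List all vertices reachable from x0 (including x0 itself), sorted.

x0, x1, x2, x3, x4, x5

Start at x0.
Its neighbours: x2, x3, x4, x5.
Then their neighbours: x1.
Every vertex is now reached.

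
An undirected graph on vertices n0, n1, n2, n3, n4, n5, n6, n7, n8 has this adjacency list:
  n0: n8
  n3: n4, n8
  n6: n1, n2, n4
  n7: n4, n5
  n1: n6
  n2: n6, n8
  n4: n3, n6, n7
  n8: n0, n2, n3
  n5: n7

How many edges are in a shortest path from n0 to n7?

4

Distance 0: n0.
Distance 1: n8.
Distance 2: n2, n3.
Distance 3: n4, n6.
Distance 4: n1, n7 — contains n7.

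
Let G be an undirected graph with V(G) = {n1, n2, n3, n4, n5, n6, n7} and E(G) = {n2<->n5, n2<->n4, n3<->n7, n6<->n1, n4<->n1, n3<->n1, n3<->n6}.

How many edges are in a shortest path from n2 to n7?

4

Distance 0: n2.
Distance 1: n4, n5.
Distance 2: n1.
Distance 3: n3, n6.
Distance 4: n7 — contains n7.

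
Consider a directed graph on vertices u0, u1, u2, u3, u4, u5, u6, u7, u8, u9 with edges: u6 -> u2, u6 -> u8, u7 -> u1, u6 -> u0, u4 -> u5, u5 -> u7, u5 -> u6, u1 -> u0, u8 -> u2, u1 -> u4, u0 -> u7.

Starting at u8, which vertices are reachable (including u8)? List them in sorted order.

u2, u8

Start at u8.
Its neighbours: u2.
Nothing further is reachable.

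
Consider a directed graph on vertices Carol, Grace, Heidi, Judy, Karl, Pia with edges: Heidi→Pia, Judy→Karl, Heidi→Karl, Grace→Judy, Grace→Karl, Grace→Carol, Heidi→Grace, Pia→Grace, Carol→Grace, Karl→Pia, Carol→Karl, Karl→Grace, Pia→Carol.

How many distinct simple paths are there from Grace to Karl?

3

Grace→Carol→Karl
Grace→Judy→Karl
Grace→Karl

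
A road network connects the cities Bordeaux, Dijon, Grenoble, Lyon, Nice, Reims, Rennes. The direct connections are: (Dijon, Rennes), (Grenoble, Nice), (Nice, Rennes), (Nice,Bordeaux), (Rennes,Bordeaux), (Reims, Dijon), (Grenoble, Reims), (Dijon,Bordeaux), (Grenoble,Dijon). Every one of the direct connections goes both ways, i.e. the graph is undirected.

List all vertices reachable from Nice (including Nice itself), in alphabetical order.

Start at Nice.
Its neighbours: Bordeaux, Grenoble, Rennes.
Then their neighbours: Dijon, Reims.
Nothing further is reachable.

Bordeaux, Dijon, Grenoble, Nice, Reims, Rennes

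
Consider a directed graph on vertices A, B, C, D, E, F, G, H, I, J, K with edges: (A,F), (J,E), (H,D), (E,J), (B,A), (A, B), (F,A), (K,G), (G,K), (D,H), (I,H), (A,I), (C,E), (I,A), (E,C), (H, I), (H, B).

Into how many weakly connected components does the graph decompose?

From A: component {A, B, D, F, H, I}.
From C: component {C, E, J}.
From G: component {G, K}.
That's 3 components.

3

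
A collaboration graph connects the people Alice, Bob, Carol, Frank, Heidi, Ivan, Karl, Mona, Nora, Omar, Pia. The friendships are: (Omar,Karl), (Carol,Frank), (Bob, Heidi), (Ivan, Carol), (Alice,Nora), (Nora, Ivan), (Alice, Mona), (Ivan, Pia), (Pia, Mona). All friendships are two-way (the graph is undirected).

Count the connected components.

3

From Alice: component {Alice, Carol, Frank, Ivan, Mona, Nora, Pia}.
From Bob: component {Bob, Heidi}.
From Karl: component {Karl, Omar}.
That's 3 components.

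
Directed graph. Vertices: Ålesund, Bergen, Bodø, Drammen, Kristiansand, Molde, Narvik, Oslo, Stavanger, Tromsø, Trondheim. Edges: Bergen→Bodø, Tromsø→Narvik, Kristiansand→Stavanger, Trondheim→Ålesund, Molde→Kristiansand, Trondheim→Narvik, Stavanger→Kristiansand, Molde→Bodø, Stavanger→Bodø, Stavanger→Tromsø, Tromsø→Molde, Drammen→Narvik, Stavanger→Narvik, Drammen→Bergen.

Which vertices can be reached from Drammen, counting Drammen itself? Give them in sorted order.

Start at Drammen.
Its neighbours: Bergen, Narvik.
Then their neighbours: Bodø.
Nothing further is reachable.

Bergen, Bodø, Drammen, Narvik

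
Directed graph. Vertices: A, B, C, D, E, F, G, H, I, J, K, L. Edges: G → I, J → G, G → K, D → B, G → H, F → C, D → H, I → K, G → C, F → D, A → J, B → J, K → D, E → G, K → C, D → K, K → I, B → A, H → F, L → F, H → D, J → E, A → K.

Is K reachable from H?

Explore from H.
Distance 1: reach D, F.
Distance 2: reach B, C, K.
Found K.

Yes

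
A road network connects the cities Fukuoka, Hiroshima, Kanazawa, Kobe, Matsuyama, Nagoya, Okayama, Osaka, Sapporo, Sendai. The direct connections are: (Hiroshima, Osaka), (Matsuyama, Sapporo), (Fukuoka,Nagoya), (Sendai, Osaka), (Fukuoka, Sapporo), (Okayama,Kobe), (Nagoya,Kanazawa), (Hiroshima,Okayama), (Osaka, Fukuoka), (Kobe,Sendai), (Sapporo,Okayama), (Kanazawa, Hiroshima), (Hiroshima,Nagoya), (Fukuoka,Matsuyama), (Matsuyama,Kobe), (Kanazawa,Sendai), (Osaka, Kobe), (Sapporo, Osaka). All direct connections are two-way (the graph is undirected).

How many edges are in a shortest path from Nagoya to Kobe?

3

Distance 0: Nagoya.
Distance 1: Fukuoka, Hiroshima, Kanazawa.
Distance 2: Matsuyama, Okayama, Osaka, Sapporo, Sendai.
Distance 3: Kobe — contains Kobe.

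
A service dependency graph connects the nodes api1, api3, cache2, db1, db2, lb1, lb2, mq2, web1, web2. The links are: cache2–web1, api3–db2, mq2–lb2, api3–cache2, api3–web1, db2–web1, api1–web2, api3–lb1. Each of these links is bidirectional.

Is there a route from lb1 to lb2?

Explore from lb1.
Distance 1: reach api3.
Distance 2: reach cache2, db2, web1.
The search is exhausted without reaching lb2; it lies in a different component.

No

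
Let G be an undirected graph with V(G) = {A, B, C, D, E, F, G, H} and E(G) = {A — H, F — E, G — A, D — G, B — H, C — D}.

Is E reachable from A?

No

Explore from A.
Distance 1: reach G, H.
Distance 2: reach B, D.
Distance 3: reach C.
The search is exhausted without reaching E; it lies in a different component.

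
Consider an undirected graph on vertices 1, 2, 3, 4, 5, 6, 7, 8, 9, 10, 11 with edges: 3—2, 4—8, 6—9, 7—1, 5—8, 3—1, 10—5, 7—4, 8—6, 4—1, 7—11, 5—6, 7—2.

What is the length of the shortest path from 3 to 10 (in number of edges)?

Distance 0: 3.
Distance 1: 1, 2.
Distance 2: 4, 7.
Distance 3: 8, 11.
Distance 4: 5, 6.
Distance 5: 9, 10 — contains 10.

5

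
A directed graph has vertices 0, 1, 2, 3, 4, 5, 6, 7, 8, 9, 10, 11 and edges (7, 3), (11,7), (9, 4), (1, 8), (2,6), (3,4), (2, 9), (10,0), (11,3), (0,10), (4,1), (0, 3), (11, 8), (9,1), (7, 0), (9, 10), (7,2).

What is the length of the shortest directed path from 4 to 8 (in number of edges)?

Distance 0: 4.
Distance 1: 1.
Distance 2: 8 — contains 8.

2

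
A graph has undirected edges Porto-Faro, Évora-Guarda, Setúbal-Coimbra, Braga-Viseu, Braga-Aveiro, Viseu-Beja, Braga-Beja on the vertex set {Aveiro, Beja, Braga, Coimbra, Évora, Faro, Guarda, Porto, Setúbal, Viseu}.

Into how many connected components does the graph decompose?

From Aveiro: component {Aveiro, Beja, Braga, Viseu}.
From Coimbra: component {Coimbra, Setúbal}.
From Évora: component {Évora, Guarda}.
From Faro: component {Faro, Porto}.
That's 4 components.

4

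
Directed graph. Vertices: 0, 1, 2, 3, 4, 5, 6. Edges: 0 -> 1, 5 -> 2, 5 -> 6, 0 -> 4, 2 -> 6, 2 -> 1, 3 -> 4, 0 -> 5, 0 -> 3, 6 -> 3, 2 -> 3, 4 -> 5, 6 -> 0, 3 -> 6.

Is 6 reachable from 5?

Yes

Explore from 5.
Distance 1: reach 2, 6.
Found 6.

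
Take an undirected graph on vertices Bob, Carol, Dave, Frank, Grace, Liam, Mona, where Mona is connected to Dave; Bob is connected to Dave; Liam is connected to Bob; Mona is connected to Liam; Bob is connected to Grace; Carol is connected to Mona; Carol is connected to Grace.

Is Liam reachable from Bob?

Yes

Explore from Bob.
Distance 1: reach Dave, Grace, Liam.
Found Liam.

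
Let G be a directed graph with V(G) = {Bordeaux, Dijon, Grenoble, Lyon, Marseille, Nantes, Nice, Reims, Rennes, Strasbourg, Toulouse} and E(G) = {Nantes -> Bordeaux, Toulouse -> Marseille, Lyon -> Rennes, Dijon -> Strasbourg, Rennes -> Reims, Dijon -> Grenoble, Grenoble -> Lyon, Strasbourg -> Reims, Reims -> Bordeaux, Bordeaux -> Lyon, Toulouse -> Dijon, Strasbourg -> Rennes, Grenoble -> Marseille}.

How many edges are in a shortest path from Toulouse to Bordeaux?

4

Distance 0: Toulouse.
Distance 1: Dijon, Marseille.
Distance 2: Grenoble, Strasbourg.
Distance 3: Lyon, Reims, Rennes.
Distance 4: Bordeaux — contains Bordeaux.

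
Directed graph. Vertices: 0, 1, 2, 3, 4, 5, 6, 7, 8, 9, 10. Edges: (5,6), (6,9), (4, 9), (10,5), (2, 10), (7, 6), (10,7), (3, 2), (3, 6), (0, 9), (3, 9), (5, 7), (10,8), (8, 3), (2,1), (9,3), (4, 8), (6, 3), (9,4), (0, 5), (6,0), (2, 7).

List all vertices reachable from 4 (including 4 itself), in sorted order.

0, 1, 2, 3, 4, 5, 6, 7, 8, 9, 10

Start at 4.
Its neighbours: 8, 9.
Then their neighbours: 3.
Then next layer: 2, 6.
Then next layer: 0, 1, 7, 10.
Then next layer: 5.
Every vertex is now reached.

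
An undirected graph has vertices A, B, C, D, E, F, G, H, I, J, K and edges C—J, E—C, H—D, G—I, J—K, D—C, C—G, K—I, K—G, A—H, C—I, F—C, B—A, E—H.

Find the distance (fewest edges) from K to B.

6

Distance 0: K.
Distance 1: G, I, J.
Distance 2: C.
Distance 3: D, E, F.
Distance 4: H.
Distance 5: A.
Distance 6: B — contains B.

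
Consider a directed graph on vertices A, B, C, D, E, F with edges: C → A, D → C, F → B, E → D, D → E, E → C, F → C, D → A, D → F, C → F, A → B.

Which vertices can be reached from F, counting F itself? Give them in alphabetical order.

A, B, C, F

Start at F.
Its neighbours: B, C.
Then their neighbours: A.
Nothing further is reachable.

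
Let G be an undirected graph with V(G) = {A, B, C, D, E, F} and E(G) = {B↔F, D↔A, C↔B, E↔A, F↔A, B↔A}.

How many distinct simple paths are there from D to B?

2

D–A–B
D–A–F–B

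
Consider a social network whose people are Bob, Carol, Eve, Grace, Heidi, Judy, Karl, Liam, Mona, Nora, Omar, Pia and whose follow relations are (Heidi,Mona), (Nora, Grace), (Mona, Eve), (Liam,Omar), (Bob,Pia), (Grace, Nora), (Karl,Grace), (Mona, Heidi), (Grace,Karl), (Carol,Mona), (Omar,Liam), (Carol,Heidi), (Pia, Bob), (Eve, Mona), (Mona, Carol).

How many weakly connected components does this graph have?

From Bob: component {Bob, Pia}.
From Carol: component {Carol, Eve, Heidi, Mona}.
From Grace: component {Grace, Karl, Nora}.
From Judy: component {Judy}.
From Liam: component {Liam, Omar}.
That's 5 components.

5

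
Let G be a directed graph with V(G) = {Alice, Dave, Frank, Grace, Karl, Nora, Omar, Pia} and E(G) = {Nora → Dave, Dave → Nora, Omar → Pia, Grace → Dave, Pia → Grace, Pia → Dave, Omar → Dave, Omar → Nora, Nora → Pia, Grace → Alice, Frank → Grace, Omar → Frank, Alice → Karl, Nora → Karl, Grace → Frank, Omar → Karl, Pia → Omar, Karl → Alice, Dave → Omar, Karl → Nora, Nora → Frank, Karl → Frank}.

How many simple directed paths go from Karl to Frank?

8

Karl→Frank
Karl→Nora→Dave→Omar→Frank
Karl→Nora→Dave→Omar→Pia→Grace→Frank
Karl→Nora→Frank
Karl→Nora→Pia→Dave→Omar→Frank
Karl→Nora→Pia→Grace→Dave→Omar→Frank
Karl→Nora→Pia→Grace→Frank
Karl→Nora→Pia→Omar→Frank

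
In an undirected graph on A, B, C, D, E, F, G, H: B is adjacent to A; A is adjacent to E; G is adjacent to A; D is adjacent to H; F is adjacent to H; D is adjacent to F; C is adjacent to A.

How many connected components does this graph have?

From A: component {A, B, C, E, G}.
From D: component {D, F, H}.
That's 2 components.

2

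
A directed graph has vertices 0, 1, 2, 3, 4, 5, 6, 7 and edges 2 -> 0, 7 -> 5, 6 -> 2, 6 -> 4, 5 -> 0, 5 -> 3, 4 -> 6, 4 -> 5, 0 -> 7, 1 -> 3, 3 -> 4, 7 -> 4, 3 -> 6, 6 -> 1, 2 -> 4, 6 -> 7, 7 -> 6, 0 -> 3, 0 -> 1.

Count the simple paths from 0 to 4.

0→1→3→4
0→1→3→6→2→4
0→1→3→6→4
0→1→3→6→7→4
0→3→4
0→3→6→2→4
0→3→6→4
0→3→6→7→4
0→7→4
0→7→5→3→4
0→7→5→3→6→2→4
0→7→5→3→6→4
0→7→6→1→3→4
0→7→6→2→4
0→7→6→4

15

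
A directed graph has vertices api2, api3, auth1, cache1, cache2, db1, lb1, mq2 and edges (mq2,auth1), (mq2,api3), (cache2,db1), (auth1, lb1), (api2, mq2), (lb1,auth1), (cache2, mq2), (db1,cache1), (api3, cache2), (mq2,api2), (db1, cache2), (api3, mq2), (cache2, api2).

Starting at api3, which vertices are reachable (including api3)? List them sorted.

Start at api3.
Its neighbours: cache2, mq2.
Then their neighbours: api2, auth1, db1.
Then next layer: cache1, lb1.
Every vertex is now reached.

api2, api3, auth1, cache1, cache2, db1, lb1, mq2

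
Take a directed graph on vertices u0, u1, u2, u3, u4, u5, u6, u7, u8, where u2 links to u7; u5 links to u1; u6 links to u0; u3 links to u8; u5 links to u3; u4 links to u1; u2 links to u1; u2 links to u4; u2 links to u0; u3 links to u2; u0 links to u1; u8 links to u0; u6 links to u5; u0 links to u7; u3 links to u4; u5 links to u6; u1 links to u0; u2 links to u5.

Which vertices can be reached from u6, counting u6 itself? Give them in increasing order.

u0, u1, u2, u3, u4, u5, u6, u7, u8

Start at u6.
Its neighbours: u0, u5.
Then their neighbours: u1, u3, u7.
Then next layer: u2, u4, u8.
Every vertex is now reached.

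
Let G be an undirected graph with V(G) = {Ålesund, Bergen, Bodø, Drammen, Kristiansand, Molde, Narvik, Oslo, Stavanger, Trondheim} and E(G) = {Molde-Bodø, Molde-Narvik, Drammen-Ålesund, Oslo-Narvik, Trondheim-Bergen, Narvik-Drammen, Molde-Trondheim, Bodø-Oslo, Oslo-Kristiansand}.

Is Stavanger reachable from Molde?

Explore from Molde.
Distance 1: reach Bodø, Narvik, Trondheim.
Distance 2: reach Bergen, Drammen, Oslo.
Distance 3: reach Ålesund, Kristiansand.
The search is exhausted without reaching Stavanger; it lies in a different component.

No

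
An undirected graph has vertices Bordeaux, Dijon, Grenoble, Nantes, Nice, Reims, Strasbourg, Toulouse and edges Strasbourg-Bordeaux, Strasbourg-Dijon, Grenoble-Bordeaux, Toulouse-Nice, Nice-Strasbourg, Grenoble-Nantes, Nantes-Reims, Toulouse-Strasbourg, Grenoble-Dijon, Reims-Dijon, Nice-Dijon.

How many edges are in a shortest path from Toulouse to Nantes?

Distance 0: Toulouse.
Distance 1: Nice, Strasbourg.
Distance 2: Bordeaux, Dijon.
Distance 3: Grenoble, Reims.
Distance 4: Nantes — contains Nantes.

4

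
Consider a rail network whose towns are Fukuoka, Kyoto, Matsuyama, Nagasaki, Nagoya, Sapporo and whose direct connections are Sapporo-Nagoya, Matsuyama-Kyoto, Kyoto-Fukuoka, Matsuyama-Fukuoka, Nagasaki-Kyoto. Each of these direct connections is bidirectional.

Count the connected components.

2

From Fukuoka: component {Fukuoka, Kyoto, Matsuyama, Nagasaki}.
From Nagoya: component {Nagoya, Sapporo}.
That's 2 components.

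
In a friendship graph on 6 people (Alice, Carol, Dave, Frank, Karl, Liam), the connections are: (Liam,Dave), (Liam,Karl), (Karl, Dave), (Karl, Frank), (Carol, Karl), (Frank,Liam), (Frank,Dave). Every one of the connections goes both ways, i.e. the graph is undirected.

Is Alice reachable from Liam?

No

Explore from Liam.
Distance 1: reach Dave, Frank, Karl.
Distance 2: reach Carol.
The search is exhausted without reaching Alice; it lies in a different component.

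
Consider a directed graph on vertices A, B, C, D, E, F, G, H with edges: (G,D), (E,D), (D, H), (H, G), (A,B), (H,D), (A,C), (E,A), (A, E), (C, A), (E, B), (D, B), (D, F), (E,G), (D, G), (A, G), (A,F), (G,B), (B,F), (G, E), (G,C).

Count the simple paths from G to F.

G→B→F
G→C→A→B→F
G→C→A→E→B→F
G→C→A→E→D→B→F
G→C→A→E→D→F
G→C→A→F
G→D→B→F
G→D→F
G→E→A→B→F
G→E→A→F
G→E→B→F
G→E→D→B→F
G→E→D→F

13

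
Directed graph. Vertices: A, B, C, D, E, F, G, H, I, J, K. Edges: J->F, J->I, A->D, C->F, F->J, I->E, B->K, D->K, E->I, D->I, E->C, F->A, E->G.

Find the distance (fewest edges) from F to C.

Distance 0: F.
Distance 1: A, J.
Distance 2: D, I.
Distance 3: E, K.
Distance 4: C, G — contains C.

4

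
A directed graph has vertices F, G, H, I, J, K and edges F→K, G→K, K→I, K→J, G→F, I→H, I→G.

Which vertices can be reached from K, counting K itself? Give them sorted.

F, G, H, I, J, K

Start at K.
Its neighbours: I, J.
Then their neighbours: G, H.
Then next layer: F.
Every vertex is now reached.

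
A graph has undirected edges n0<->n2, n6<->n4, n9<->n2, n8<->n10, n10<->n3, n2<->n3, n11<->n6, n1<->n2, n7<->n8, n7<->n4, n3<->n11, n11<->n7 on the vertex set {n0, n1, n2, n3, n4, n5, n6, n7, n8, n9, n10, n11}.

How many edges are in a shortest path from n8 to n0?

Distance 0: n8.
Distance 1: n7, n10.
Distance 2: n3, n4, n11.
Distance 3: n2, n6.
Distance 4: n0, n1, n9 — contains n0.

4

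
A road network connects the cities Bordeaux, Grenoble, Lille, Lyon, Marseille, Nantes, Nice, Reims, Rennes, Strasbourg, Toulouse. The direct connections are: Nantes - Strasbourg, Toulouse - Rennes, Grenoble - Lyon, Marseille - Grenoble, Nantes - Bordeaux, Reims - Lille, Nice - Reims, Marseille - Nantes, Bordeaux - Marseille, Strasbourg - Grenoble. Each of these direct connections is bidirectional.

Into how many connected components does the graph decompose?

From Bordeaux: component {Bordeaux, Grenoble, Lyon, Marseille, Nantes, Strasbourg}.
From Lille: component {Lille, Nice, Reims}.
From Rennes: component {Rennes, Toulouse}.
That's 3 components.

3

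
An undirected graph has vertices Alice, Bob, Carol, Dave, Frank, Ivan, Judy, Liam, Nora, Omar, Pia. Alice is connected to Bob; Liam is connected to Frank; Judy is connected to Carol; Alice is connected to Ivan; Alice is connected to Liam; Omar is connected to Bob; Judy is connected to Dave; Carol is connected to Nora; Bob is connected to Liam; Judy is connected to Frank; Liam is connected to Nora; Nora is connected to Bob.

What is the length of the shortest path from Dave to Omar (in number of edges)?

5

Distance 0: Dave.
Distance 1: Judy.
Distance 2: Carol, Frank.
Distance 3: Liam, Nora.
Distance 4: Alice, Bob.
Distance 5: Ivan, Omar — contains Omar.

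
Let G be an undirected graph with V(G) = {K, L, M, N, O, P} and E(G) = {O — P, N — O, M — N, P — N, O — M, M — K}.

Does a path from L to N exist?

L has no edges, so nothing is reachable from it.

No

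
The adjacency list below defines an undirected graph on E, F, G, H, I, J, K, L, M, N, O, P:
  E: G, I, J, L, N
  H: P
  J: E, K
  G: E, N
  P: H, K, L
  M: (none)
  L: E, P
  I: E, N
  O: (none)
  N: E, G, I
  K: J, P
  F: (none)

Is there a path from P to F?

Explore from P.
Distance 1: reach H, K, L.
Distance 2: reach E, J.
Distance 3: reach G, I, N.
The search is exhausted without reaching F; it lies in a different component.

No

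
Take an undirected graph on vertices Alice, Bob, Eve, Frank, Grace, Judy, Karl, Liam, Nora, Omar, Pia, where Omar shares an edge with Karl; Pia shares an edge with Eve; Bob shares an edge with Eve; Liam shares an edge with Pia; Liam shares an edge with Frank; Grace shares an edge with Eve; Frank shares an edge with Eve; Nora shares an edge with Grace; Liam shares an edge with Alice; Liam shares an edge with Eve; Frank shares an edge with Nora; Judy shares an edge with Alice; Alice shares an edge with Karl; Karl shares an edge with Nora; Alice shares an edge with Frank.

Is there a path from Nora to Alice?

Yes

Explore from Nora.
Distance 1: reach Frank, Grace, Karl.
Distance 2: reach Alice, Eve, Liam, Omar.
Found Alice.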